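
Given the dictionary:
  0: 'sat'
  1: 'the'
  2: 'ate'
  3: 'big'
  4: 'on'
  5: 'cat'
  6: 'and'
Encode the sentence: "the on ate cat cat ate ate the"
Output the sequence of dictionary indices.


Look up each word in the dictionary:
  'the' -> 1
  'on' -> 4
  'ate' -> 2
  'cat' -> 5
  'cat' -> 5
  'ate' -> 2
  'ate' -> 2
  'the' -> 1

Encoded: [1, 4, 2, 5, 5, 2, 2, 1]


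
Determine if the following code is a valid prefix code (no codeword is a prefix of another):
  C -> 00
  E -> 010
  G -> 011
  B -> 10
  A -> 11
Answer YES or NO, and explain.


Checking each pair (does one codeword prefix another?):
  C='00' vs E='010': no prefix
  C='00' vs G='011': no prefix
  C='00' vs B='10': no prefix
  C='00' vs A='11': no prefix
  E='010' vs C='00': no prefix
  E='010' vs G='011': no prefix
  E='010' vs B='10': no prefix
  E='010' vs A='11': no prefix
  G='011' vs C='00': no prefix
  G='011' vs E='010': no prefix
  G='011' vs B='10': no prefix
  G='011' vs A='11': no prefix
  B='10' vs C='00': no prefix
  B='10' vs E='010': no prefix
  B='10' vs G='011': no prefix
  B='10' vs A='11': no prefix
  A='11' vs C='00': no prefix
  A='11' vs E='010': no prefix
  A='11' vs G='011': no prefix
  A='11' vs B='10': no prefix
No violation found over all pairs.

YES -- this is a valid prefix code. No codeword is a prefix of any other codeword.


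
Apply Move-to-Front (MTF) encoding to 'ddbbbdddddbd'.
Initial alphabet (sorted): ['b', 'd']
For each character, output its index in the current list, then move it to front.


MTF encoding:
'd': index 1 in ['b', 'd'] -> ['d', 'b']
'd': index 0 in ['d', 'b'] -> ['d', 'b']
'b': index 1 in ['d', 'b'] -> ['b', 'd']
'b': index 0 in ['b', 'd'] -> ['b', 'd']
'b': index 0 in ['b', 'd'] -> ['b', 'd']
'd': index 1 in ['b', 'd'] -> ['d', 'b']
'd': index 0 in ['d', 'b'] -> ['d', 'b']
'd': index 0 in ['d', 'b'] -> ['d', 'b']
'd': index 0 in ['d', 'b'] -> ['d', 'b']
'd': index 0 in ['d', 'b'] -> ['d', 'b']
'b': index 1 in ['d', 'b'] -> ['b', 'd']
'd': index 1 in ['b', 'd'] -> ['d', 'b']


Output: [1, 0, 1, 0, 0, 1, 0, 0, 0, 0, 1, 1]


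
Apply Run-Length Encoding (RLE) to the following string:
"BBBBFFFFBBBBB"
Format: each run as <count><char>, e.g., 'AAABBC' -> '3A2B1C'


Scanning runs left to right:
  i=0: run of 'B' x 4 -> '4B'
  i=4: run of 'F' x 4 -> '4F'
  i=8: run of 'B' x 5 -> '5B'

RLE = 4B4F5B


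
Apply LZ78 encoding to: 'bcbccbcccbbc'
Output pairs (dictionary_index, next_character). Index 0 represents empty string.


LZ78 encoding steps:
Dictionary: {0: ''}
Step 1: w='' (idx 0), next='b' -> output (0, 'b'), add 'b' as idx 1
Step 2: w='' (idx 0), next='c' -> output (0, 'c'), add 'c' as idx 2
Step 3: w='b' (idx 1), next='c' -> output (1, 'c'), add 'bc' as idx 3
Step 4: w='c' (idx 2), next='b' -> output (2, 'b'), add 'cb' as idx 4
Step 5: w='c' (idx 2), next='c' -> output (2, 'c'), add 'cc' as idx 5
Step 6: w='cb' (idx 4), next='b' -> output (4, 'b'), add 'cbb' as idx 6
Step 7: w='c' (idx 2), end of input -> output (2, '')


Encoded: [(0, 'b'), (0, 'c'), (1, 'c'), (2, 'b'), (2, 'c'), (4, 'b'), (2, '')]


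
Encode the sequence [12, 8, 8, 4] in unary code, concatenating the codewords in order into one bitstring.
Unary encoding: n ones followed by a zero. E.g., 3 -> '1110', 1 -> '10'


Encode each number as n ones followed by a terminating 0:
  12 -> 1111111111110 (13 bits)
  8 -> 111111110 (9 bits)
  8 -> 111111110 (9 bits)
  4 -> 11110 (5 bits)
Total length = 13 + 9 + 9 + 5 = 36 bits.

Unary([12, 8, 8, 4]) = 111111111111011111111011111111011110 (36 bits)


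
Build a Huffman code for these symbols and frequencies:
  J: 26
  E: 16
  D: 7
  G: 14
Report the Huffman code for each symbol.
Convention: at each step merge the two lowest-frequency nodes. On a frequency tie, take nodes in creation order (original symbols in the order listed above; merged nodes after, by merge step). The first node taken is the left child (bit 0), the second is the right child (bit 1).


Huffman tree construction:
Step 1: Merge D(7) + G(14) = 21
Step 2: Merge E(16) + (D+G)(21) = 37
Step 3: Merge J(26) + (E+(D+G))(37) = 63
Read each symbol's code off the tree from the root (left child = 0, right child = 1).

Codes:
  J: 0 (length 1)
  E: 10 (length 2)
  D: 110 (length 3)
  G: 111 (length 3)
Average code length: 121/63 = 1.9206 bits/symbol


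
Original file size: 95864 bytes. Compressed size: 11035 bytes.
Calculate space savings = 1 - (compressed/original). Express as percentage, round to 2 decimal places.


ratio = compressed/original = 11035/95864 = 0.115111
savings = 1 - ratio = 1 - 0.115111 = 0.884889
as a percentage: 0.884889 * 100 = 88.49%

Space savings = 1 - 11035/95864 = 88.49%


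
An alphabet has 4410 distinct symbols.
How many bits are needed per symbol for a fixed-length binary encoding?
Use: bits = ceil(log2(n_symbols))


log2(4410) = 12.1066
Bracket: 2^12 = 4096 < 4410 <= 2^13 = 8192
So ceil(log2(4410)) = 13

bits = ceil(log2(4410)) = ceil(12.1066) = 13 bits


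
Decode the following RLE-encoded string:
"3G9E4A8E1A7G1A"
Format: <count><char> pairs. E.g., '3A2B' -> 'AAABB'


Expanding each <count><char> pair:
  3G -> 'GGG'
  9E -> 'EEEEEEEEE'
  4A -> 'AAAA'
  8E -> 'EEEEEEEE'
  1A -> 'A'
  7G -> 'GGGGGGG'
  1A -> 'A'

Decoded = GGGEEEEEEEEEAAAAEEEEEEEEAGGGGGGGA


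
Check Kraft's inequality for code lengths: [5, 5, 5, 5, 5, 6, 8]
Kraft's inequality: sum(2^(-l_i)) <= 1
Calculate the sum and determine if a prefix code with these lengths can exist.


Sum = 2^(-5) + 2^(-5) + 2^(-5) + 2^(-5) + 2^(-5) + 2^(-6) + 2^(-8)
    = 0.03125 + 0.03125 + 0.03125 + 0.03125 + 0.03125 + 0.015625 + 0.00390625
    = 45/256 = 0.17578125
Since 0.17578125 <= 1, Kraft's inequality IS satisfied.
A prefix code with these lengths CAN exist.

Kraft sum = 0.17578125. Satisfied.


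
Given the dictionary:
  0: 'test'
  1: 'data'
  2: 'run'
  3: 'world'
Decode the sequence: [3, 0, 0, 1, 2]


Look up each index in the dictionary:
  3 -> 'world'
  0 -> 'test'
  0 -> 'test'
  1 -> 'data'
  2 -> 'run'

Decoded: "world test test data run"


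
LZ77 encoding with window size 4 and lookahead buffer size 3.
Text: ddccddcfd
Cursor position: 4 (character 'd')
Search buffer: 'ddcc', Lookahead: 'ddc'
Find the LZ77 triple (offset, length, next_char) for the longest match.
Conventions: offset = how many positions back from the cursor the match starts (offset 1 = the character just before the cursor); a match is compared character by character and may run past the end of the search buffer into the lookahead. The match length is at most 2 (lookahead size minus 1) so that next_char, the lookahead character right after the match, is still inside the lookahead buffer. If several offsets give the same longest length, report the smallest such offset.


Try each offset into the search buffer:
  offset=1 (pos 3, char 'c'): match length 0
  offset=2 (pos 2, char 'c'): match length 0
  offset=3 (pos 1, char 'd'): match length 1
  offset=4 (pos 0, char 'd'): match length 2
Longest match has length 2 at offset 4.
next_char = character at position 4 + 2 = 6 -> 'c'

Best match: offset=4, length=2 (matching 'dd' starting at position 0)
LZ77 triple: (4, 2, 'c')


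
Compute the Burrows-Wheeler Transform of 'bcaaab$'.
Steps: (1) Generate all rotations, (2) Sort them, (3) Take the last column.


Rotations (sorted):
  0: $bcaaab -> last char: b
  1: aaab$bc -> last char: c
  2: aab$bca -> last char: a
  3: ab$bcaa -> last char: a
  4: b$bcaaa -> last char: a
  5: bcaaab$ -> last char: $
  6: caaab$b -> last char: b


BWT = bcaaa$b


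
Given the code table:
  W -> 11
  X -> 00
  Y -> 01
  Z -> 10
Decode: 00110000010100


Decoding:
00 -> X
11 -> W
00 -> X
00 -> X
01 -> Y
01 -> Y
00 -> X


Result: XWXXYYX


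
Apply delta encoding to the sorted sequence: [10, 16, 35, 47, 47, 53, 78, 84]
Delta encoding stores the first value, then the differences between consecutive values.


First value: 10
Deltas:
  16 - 10 = 6
  35 - 16 = 19
  47 - 35 = 12
  47 - 47 = 0
  53 - 47 = 6
  78 - 53 = 25
  84 - 78 = 6


Delta encoded: [10, 6, 19, 12, 0, 6, 25, 6]


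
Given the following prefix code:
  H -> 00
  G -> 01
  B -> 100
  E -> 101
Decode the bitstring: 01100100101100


Decoding step by step:
Bits 01 -> G
Bits 100 -> B
Bits 100 -> B
Bits 101 -> E
Bits 100 -> B


Decoded message: GBBEB


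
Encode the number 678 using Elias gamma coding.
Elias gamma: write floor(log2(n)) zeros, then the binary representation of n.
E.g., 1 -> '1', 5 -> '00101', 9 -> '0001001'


num_bits = floor(log2(678)) + 1 = 10
leading_zeros = num_bits - 1 = 9
binary(678) = 1010100110

Elias gamma(678) = '000000000' + '1010100110' = 0000000001010100110 (19 bits)


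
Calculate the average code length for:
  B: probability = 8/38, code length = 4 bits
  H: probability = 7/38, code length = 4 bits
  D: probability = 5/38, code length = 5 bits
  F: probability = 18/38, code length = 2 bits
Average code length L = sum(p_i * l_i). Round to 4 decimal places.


Weighted contributions p_i * l_i:
  B: (8/38) * 4 = 32/38
  H: (7/38) * 4 = 28/38
  D: (5/38) * 5 = 25/38
  F: (18/38) * 2 = 36/38
Sum = (32 + 28 + 25 + 36)/38 = 121/38

L = 121/38 = 3.1842 bits/symbol


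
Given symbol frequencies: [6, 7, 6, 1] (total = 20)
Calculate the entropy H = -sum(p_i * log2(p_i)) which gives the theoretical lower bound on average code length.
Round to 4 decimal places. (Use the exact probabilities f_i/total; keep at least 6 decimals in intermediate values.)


Per-symbol terms -p_i * log2(p_i) with p_i = f_i/20:
  p = 6/20 = 0.300000: log2(p) = -1.736966, -p*log2(p) = 0.521090
  p = 7/20 = 0.350000: log2(p) = -1.514573, -p*log2(p) = 0.530101
  p = 6/20 = 0.300000: log2(p) = -1.736966, -p*log2(p) = 0.521090
  p = 1/20 = 0.050000: log2(p) = -4.321928, -p*log2(p) = 0.216096
H = 0.521090 + 0.530101 + 0.521090 + 0.216096 = 1.788377

H = 1.7884 bits/symbol


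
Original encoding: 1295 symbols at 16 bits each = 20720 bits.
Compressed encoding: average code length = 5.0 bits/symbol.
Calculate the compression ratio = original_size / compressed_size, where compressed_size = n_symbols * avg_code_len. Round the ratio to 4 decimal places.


original_size = n_symbols * orig_bits = 1295 * 16 = 20720 bits
compressed_size = n_symbols * avg_code_len = 1295 * 5.0 = 6475.0 bits
ratio = original_size / compressed_size = 20720 / 6475.0 = 3.2

Compression ratio = 3.2


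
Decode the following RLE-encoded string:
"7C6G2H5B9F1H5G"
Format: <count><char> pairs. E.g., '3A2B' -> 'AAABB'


Expanding each <count><char> pair:
  7C -> 'CCCCCCC'
  6G -> 'GGGGGG'
  2H -> 'HH'
  5B -> 'BBBBB'
  9F -> 'FFFFFFFFF'
  1H -> 'H'
  5G -> 'GGGGG'

Decoded = CCCCCCCGGGGGGHHBBBBBFFFFFFFFFHGGGGG


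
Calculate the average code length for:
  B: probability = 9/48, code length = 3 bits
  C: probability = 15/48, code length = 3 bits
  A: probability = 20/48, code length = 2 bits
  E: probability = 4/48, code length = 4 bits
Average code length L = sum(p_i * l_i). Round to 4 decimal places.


Weighted contributions p_i * l_i:
  B: (9/48) * 3 = 27/48
  C: (15/48) * 3 = 45/48
  A: (20/48) * 2 = 40/48
  E: (4/48) * 4 = 16/48
Sum = (27 + 45 + 40 + 16)/48 = 128/48

L = 128/48 = 2.6667 bits/symbol


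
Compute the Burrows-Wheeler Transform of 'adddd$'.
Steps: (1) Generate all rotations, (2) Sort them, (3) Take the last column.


Rotations (sorted):
  0: $adddd -> last char: d
  1: adddd$ -> last char: $
  2: d$addd -> last char: d
  3: dd$add -> last char: d
  4: ddd$ad -> last char: d
  5: dddd$a -> last char: a


BWT = d$ddda


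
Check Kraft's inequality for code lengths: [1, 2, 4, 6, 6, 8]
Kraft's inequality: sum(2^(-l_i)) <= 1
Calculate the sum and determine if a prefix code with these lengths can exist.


Sum = 2^(-1) + 2^(-2) + 2^(-4) + 2^(-6) + 2^(-6) + 2^(-8)
    = 0.5 + 0.25 + 0.0625 + 0.015625 + 0.015625 + 0.00390625
    = 217/256 = 0.84765625
Since 0.84765625 <= 1, Kraft's inequality IS satisfied.
A prefix code with these lengths CAN exist.

Kraft sum = 0.84765625. Satisfied.


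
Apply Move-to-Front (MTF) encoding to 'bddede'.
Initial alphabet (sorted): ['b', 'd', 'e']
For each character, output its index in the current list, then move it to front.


MTF encoding:
'b': index 0 in ['b', 'd', 'e'] -> ['b', 'd', 'e']
'd': index 1 in ['b', 'd', 'e'] -> ['d', 'b', 'e']
'd': index 0 in ['d', 'b', 'e'] -> ['d', 'b', 'e']
'e': index 2 in ['d', 'b', 'e'] -> ['e', 'd', 'b']
'd': index 1 in ['e', 'd', 'b'] -> ['d', 'e', 'b']
'e': index 1 in ['d', 'e', 'b'] -> ['e', 'd', 'b']


Output: [0, 1, 0, 2, 1, 1]


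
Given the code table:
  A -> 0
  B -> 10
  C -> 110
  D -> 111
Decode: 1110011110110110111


Decoding:
111 -> D
0 -> A
0 -> A
111 -> D
10 -> B
110 -> C
110 -> C
111 -> D


Result: DAADBCCD


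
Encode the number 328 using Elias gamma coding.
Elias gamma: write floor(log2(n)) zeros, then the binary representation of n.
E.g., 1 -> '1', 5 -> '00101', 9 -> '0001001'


num_bits = floor(log2(328)) + 1 = 9
leading_zeros = num_bits - 1 = 8
binary(328) = 101001000

Elias gamma(328) = '00000000' + '101001000' = 00000000101001000 (17 bits)


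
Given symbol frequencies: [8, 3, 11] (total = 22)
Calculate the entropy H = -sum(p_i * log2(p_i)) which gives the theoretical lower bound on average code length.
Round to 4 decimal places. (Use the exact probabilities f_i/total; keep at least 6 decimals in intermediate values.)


Per-symbol terms -p_i * log2(p_i) with p_i = f_i/22:
  p = 8/22 = 0.363636: log2(p) = -1.459432, -p*log2(p) = 0.530702
  p = 3/22 = 0.136364: log2(p) = -2.874469, -p*log2(p) = 0.391973
  p = 11/22 = 0.500000: log2(p) = -1.000000, -p*log2(p) = 0.500000
H = 0.530702 + 0.391973 + 0.500000 = 1.422675

H = 1.4227 bits/symbol


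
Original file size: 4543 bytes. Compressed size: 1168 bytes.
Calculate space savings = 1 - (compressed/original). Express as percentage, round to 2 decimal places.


ratio = compressed/original = 1168/4543 = 0.257099
savings = 1 - ratio = 1 - 0.257099 = 0.742901
as a percentage: 0.742901 * 100 = 74.29%

Space savings = 1 - 1168/4543 = 74.29%


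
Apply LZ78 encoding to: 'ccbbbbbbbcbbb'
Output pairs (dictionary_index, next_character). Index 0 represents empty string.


LZ78 encoding steps:
Dictionary: {0: ''}
Step 1: w='' (idx 0), next='c' -> output (0, 'c'), add 'c' as idx 1
Step 2: w='c' (idx 1), next='b' -> output (1, 'b'), add 'cb' as idx 2
Step 3: w='' (idx 0), next='b' -> output (0, 'b'), add 'b' as idx 3
Step 4: w='b' (idx 3), next='b' -> output (3, 'b'), add 'bb' as idx 4
Step 5: w='bb' (idx 4), next='b' -> output (4, 'b'), add 'bbb' as idx 5
Step 6: w='cb' (idx 2), next='b' -> output (2, 'b'), add 'cbb' as idx 6
Step 7: w='b' (idx 3), end of input -> output (3, '')


Encoded: [(0, 'c'), (1, 'b'), (0, 'b'), (3, 'b'), (4, 'b'), (2, 'b'), (3, '')]


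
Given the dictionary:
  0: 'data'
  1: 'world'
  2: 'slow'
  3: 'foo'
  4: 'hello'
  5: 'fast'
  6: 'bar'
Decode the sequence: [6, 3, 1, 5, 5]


Look up each index in the dictionary:
  6 -> 'bar'
  3 -> 'foo'
  1 -> 'world'
  5 -> 'fast'
  5 -> 'fast'

Decoded: "bar foo world fast fast"


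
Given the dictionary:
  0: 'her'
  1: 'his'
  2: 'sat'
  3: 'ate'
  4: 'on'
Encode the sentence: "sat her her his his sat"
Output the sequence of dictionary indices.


Look up each word in the dictionary:
  'sat' -> 2
  'her' -> 0
  'her' -> 0
  'his' -> 1
  'his' -> 1
  'sat' -> 2

Encoded: [2, 0, 0, 1, 1, 2]


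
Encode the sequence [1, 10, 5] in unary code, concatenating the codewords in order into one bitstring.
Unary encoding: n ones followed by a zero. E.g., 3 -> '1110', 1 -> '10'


Encode each number as n ones followed by a terminating 0:
  1 -> 10 (2 bits)
  10 -> 11111111110 (11 bits)
  5 -> 111110 (6 bits)
Total length = 2 + 11 + 6 = 19 bits.

Unary([1, 10, 5]) = 1011111111110111110 (19 bits)


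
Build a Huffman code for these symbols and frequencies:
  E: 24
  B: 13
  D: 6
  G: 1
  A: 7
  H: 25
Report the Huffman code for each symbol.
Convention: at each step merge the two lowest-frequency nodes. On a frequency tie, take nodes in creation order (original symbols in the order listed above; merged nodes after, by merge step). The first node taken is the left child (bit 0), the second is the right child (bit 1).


Huffman tree construction:
Step 1: Merge G(1) + D(6) = 7
Step 2: Merge A(7) + (G+D)(7) = 14
Step 3: Merge B(13) + (A+(G+D))(14) = 27
Step 4: Merge E(24) + H(25) = 49
Step 5: Merge (B+(A+(G+D)))(27) + (E+H)(49) = 76
Read each symbol's code off the tree from the root (left child = 0, right child = 1).

Codes:
  E: 10 (length 2)
  B: 00 (length 2)
  D: 0111 (length 4)
  G: 0110 (length 4)
  A: 010 (length 3)
  H: 11 (length 2)
Average code length: 173/76 = 2.2763 bits/symbol


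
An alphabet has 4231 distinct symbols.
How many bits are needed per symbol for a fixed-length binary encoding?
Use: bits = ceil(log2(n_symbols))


log2(4231) = 12.0468
Bracket: 2^12 = 4096 < 4231 <= 2^13 = 8192
So ceil(log2(4231)) = 13

bits = ceil(log2(4231)) = ceil(12.0468) = 13 bits


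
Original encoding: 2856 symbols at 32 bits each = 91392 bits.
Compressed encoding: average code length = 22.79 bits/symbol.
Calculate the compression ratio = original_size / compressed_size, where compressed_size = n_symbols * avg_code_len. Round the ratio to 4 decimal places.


original_size = n_symbols * orig_bits = 2856 * 32 = 91392 bits
compressed_size = n_symbols * avg_code_len = 2856 * 22.79 = 65088.24 bits
ratio = original_size / compressed_size = 91392 / 65088.24 = 1.4041

Compression ratio = 1.4041


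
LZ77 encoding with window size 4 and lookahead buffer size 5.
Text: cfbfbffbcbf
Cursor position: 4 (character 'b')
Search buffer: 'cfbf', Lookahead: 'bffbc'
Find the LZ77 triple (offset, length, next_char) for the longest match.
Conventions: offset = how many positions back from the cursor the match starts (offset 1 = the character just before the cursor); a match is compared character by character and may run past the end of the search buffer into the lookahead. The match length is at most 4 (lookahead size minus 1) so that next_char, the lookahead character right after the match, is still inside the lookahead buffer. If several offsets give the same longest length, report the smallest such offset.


Try each offset into the search buffer:
  offset=1 (pos 3, char 'f'): match length 0
  offset=2 (pos 2, char 'b'): match length 2
  offset=3 (pos 1, char 'f'): match length 0
  offset=4 (pos 0, char 'c'): match length 0
Longest match has length 2 at offset 2.
next_char = character at position 4 + 2 = 6 -> 'f'

Best match: offset=2, length=2 (matching 'bf' starting at position 2)
LZ77 triple: (2, 2, 'f')


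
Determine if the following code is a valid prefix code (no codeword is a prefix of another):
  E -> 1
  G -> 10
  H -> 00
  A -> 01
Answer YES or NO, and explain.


Checking each pair (does one codeword prefix another?):
  E='1' vs G='10': prefix -- VIOLATION

NO -- this is NOT a valid prefix code. E (1) is a prefix of G (10).


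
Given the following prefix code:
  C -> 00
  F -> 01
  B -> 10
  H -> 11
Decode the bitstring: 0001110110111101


Decoding step by step:
Bits 00 -> C
Bits 01 -> F
Bits 11 -> H
Bits 01 -> F
Bits 10 -> B
Bits 11 -> H
Bits 11 -> H
Bits 01 -> F


Decoded message: CFHFBHHF


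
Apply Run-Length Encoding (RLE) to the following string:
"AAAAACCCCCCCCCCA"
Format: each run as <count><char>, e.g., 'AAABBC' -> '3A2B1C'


Scanning runs left to right:
  i=0: run of 'A' x 5 -> '5A'
  i=5: run of 'C' x 10 -> '10C'
  i=15: run of 'A' x 1 -> '1A'

RLE = 5A10C1A


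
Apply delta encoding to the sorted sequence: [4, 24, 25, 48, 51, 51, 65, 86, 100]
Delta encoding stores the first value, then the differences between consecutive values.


First value: 4
Deltas:
  24 - 4 = 20
  25 - 24 = 1
  48 - 25 = 23
  51 - 48 = 3
  51 - 51 = 0
  65 - 51 = 14
  86 - 65 = 21
  100 - 86 = 14


Delta encoded: [4, 20, 1, 23, 3, 0, 14, 21, 14]


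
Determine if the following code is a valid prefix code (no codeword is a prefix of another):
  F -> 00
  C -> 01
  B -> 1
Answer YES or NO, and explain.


Checking each pair (does one codeword prefix another?):
  F='00' vs C='01': no prefix
  F='00' vs B='1': no prefix
  C='01' vs F='00': no prefix
  C='01' vs B='1': no prefix
  B='1' vs F='00': no prefix
  B='1' vs C='01': no prefix
No violation found over all pairs.

YES -- this is a valid prefix code. No codeword is a prefix of any other codeword.


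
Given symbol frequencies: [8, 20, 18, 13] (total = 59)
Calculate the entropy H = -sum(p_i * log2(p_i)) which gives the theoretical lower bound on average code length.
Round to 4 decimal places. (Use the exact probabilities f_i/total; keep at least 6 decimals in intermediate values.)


Per-symbol terms -p_i * log2(p_i) with p_i = f_i/59:
  p = 8/59 = 0.135593: log2(p) = -2.882643, -p*log2(p) = 0.390867
  p = 20/59 = 0.338983: log2(p) = -1.560715, -p*log2(p) = 0.529056
  p = 18/59 = 0.305085: log2(p) = -1.712718, -p*log2(p) = 0.522524
  p = 13/59 = 0.220339: log2(p) = -2.182203, -p*log2(p) = 0.480824
H = 0.390867 + 0.529056 + 0.522524 + 0.480824 = 1.923271

H = 1.9233 bits/symbol


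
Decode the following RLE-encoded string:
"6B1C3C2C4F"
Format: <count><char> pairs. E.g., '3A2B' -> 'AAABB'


Expanding each <count><char> pair:
  6B -> 'BBBBBB'
  1C -> 'C'
  3C -> 'CCC'
  2C -> 'CC'
  4F -> 'FFFF'

Decoded = BBBBBBCCCCCCFFFF


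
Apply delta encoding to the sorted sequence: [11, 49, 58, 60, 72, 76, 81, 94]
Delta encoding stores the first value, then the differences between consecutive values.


First value: 11
Deltas:
  49 - 11 = 38
  58 - 49 = 9
  60 - 58 = 2
  72 - 60 = 12
  76 - 72 = 4
  81 - 76 = 5
  94 - 81 = 13


Delta encoded: [11, 38, 9, 2, 12, 4, 5, 13]


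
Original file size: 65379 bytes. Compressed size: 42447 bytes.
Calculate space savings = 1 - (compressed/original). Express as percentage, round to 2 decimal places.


ratio = compressed/original = 42447/65379 = 0.649245
savings = 1 - ratio = 1 - 0.649245 = 0.350755
as a percentage: 0.350755 * 100 = 35.08%

Space savings = 1 - 42447/65379 = 35.08%


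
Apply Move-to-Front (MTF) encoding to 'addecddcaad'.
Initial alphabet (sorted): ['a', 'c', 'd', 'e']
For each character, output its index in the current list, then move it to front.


MTF encoding:
'a': index 0 in ['a', 'c', 'd', 'e'] -> ['a', 'c', 'd', 'e']
'd': index 2 in ['a', 'c', 'd', 'e'] -> ['d', 'a', 'c', 'e']
'd': index 0 in ['d', 'a', 'c', 'e'] -> ['d', 'a', 'c', 'e']
'e': index 3 in ['d', 'a', 'c', 'e'] -> ['e', 'd', 'a', 'c']
'c': index 3 in ['e', 'd', 'a', 'c'] -> ['c', 'e', 'd', 'a']
'd': index 2 in ['c', 'e', 'd', 'a'] -> ['d', 'c', 'e', 'a']
'd': index 0 in ['d', 'c', 'e', 'a'] -> ['d', 'c', 'e', 'a']
'c': index 1 in ['d', 'c', 'e', 'a'] -> ['c', 'd', 'e', 'a']
'a': index 3 in ['c', 'd', 'e', 'a'] -> ['a', 'c', 'd', 'e']
'a': index 0 in ['a', 'c', 'd', 'e'] -> ['a', 'c', 'd', 'e']
'd': index 2 in ['a', 'c', 'd', 'e'] -> ['d', 'a', 'c', 'e']


Output: [0, 2, 0, 3, 3, 2, 0, 1, 3, 0, 2]


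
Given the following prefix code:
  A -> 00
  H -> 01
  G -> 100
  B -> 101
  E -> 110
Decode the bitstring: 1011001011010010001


Decoding step by step:
Bits 101 -> B
Bits 100 -> G
Bits 101 -> B
Bits 101 -> B
Bits 00 -> A
Bits 100 -> G
Bits 01 -> H


Decoded message: BGBBAGH


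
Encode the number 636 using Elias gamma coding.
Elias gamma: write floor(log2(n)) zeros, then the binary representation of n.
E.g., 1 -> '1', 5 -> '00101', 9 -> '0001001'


num_bits = floor(log2(636)) + 1 = 10
leading_zeros = num_bits - 1 = 9
binary(636) = 1001111100

Elias gamma(636) = '000000000' + '1001111100' = 0000000001001111100 (19 bits)


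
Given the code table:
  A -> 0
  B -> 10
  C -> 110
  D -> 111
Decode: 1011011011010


Decoding:
10 -> B
110 -> C
110 -> C
110 -> C
10 -> B


Result: BCCCB


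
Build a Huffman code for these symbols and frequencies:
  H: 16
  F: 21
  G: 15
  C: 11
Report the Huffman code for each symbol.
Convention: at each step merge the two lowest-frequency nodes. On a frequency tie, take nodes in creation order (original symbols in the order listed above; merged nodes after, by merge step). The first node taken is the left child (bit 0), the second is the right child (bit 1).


Huffman tree construction:
Step 1: Merge C(11) + G(15) = 26
Step 2: Merge H(16) + F(21) = 37
Step 3: Merge (C+G)(26) + (H+F)(37) = 63
Read each symbol's code off the tree from the root (left child = 0, right child = 1).

Codes:
  H: 10 (length 2)
  F: 11 (length 2)
  G: 01 (length 2)
  C: 00 (length 2)
Average code length: 126/63 = 2.0000 bits/symbol


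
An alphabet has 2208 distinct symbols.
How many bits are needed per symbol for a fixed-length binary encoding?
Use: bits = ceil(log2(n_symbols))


log2(2208) = 11.1085
Bracket: 2^11 = 2048 < 2208 <= 2^12 = 4096
So ceil(log2(2208)) = 12

bits = ceil(log2(2208)) = ceil(11.1085) = 12 bits


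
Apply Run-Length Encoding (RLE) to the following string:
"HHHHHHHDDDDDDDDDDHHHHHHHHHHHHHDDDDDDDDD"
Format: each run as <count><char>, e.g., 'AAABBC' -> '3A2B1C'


Scanning runs left to right:
  i=0: run of 'H' x 7 -> '7H'
  i=7: run of 'D' x 10 -> '10D'
  i=17: run of 'H' x 13 -> '13H'
  i=30: run of 'D' x 9 -> '9D'

RLE = 7H10D13H9D


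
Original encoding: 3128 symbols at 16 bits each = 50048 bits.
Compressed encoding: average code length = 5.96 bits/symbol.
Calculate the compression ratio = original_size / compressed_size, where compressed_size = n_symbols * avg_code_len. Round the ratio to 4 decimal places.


original_size = n_symbols * orig_bits = 3128 * 16 = 50048 bits
compressed_size = n_symbols * avg_code_len = 3128 * 5.96 = 18642.88 bits
ratio = original_size / compressed_size = 50048 / 18642.88 = 2.6846

Compression ratio = 2.6846


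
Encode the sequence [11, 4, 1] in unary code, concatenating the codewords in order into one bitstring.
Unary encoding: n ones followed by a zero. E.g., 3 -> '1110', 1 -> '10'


Encode each number as n ones followed by a terminating 0:
  11 -> 111111111110 (12 bits)
  4 -> 11110 (5 bits)
  1 -> 10 (2 bits)
Total length = 12 + 5 + 2 = 19 bits.

Unary([11, 4, 1]) = 1111111111101111010 (19 bits)


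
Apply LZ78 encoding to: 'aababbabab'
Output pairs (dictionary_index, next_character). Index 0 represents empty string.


LZ78 encoding steps:
Dictionary: {0: ''}
Step 1: w='' (idx 0), next='a' -> output (0, 'a'), add 'a' as idx 1
Step 2: w='a' (idx 1), next='b' -> output (1, 'b'), add 'ab' as idx 2
Step 3: w='ab' (idx 2), next='b' -> output (2, 'b'), add 'abb' as idx 3
Step 4: w='ab' (idx 2), next='a' -> output (2, 'a'), add 'aba' as idx 4
Step 5: w='' (idx 0), next='b' -> output (0, 'b'), add 'b' as idx 5


Encoded: [(0, 'a'), (1, 'b'), (2, 'b'), (2, 'a'), (0, 'b')]


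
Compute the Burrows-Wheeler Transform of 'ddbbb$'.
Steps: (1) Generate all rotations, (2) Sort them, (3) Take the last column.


Rotations (sorted):
  0: $ddbbb -> last char: b
  1: b$ddbb -> last char: b
  2: bb$ddb -> last char: b
  3: bbb$dd -> last char: d
  4: dbbb$d -> last char: d
  5: ddbbb$ -> last char: $


BWT = bbbdd$


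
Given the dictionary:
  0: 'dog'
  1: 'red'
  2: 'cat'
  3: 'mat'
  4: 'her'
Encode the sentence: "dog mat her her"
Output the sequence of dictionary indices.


Look up each word in the dictionary:
  'dog' -> 0
  'mat' -> 3
  'her' -> 4
  'her' -> 4

Encoded: [0, 3, 4, 4]


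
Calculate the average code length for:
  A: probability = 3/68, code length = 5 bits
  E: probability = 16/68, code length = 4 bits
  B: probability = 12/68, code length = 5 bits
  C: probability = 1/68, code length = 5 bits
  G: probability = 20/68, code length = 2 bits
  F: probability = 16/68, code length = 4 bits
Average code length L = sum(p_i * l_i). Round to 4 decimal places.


Weighted contributions p_i * l_i:
  A: (3/68) * 5 = 15/68
  E: (16/68) * 4 = 64/68
  B: (12/68) * 5 = 60/68
  C: (1/68) * 5 = 5/68
  G: (20/68) * 2 = 40/68
  F: (16/68) * 4 = 64/68
Sum = (15 + 64 + 60 + 5 + 40 + 64)/68 = 248/68

L = 248/68 = 3.6471 bits/symbol


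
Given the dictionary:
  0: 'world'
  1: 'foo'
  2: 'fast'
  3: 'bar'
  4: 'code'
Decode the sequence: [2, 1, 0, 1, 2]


Look up each index in the dictionary:
  2 -> 'fast'
  1 -> 'foo'
  0 -> 'world'
  1 -> 'foo'
  2 -> 'fast'

Decoded: "fast foo world foo fast"


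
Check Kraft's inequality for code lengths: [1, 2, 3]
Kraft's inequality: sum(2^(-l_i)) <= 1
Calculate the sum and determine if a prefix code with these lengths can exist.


Sum = 2^(-1) + 2^(-2) + 2^(-3)
    = 0.5 + 0.25 + 0.125
    = 7/8 = 0.875
Since 0.875 <= 1, Kraft's inequality IS satisfied.
A prefix code with these lengths CAN exist.

Kraft sum = 0.875. Satisfied.


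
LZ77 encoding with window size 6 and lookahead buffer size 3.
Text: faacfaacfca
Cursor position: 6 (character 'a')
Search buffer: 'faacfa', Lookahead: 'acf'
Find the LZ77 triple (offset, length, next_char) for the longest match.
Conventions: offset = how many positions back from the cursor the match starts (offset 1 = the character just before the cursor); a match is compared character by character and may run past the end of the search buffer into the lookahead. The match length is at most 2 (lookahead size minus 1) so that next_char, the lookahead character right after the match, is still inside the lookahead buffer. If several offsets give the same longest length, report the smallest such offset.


Try each offset into the search buffer:
  offset=1 (pos 5, char 'a'): match length 1
  offset=2 (pos 4, char 'f'): match length 0
  offset=3 (pos 3, char 'c'): match length 0
  offset=4 (pos 2, char 'a'): match length 2
  offset=5 (pos 1, char 'a'): match length 1
  offset=6 (pos 0, char 'f'): match length 0
Longest match has length 2 at offset 4.
next_char = character at position 6 + 2 = 8 -> 'f'

Best match: offset=4, length=2 (matching 'ac' starting at position 2)
LZ77 triple: (4, 2, 'f')


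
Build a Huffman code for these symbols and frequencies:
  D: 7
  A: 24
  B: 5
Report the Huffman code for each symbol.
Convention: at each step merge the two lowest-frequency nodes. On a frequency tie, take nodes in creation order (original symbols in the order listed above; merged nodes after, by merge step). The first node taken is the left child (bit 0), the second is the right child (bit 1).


Huffman tree construction:
Step 1: Merge B(5) + D(7) = 12
Step 2: Merge (B+D)(12) + A(24) = 36
Read each symbol's code off the tree from the root (left child = 0, right child = 1).

Codes:
  D: 01 (length 2)
  A: 1 (length 1)
  B: 00 (length 2)
Average code length: 48/36 = 1.3333 bits/symbol


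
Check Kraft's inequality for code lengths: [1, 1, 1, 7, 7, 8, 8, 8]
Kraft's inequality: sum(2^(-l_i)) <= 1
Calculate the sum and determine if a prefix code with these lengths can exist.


Sum = 2^(-1) + 2^(-1) + 2^(-1) + 2^(-7) + 2^(-7) + 2^(-8) + 2^(-8) + 2^(-8)
    = 0.5 + 0.5 + 0.5 + 0.0078125 + 0.0078125 + 0.00390625 + 0.00390625 + 0.00390625
    = 391/256 = 1.52734375
Since 1.52734375 > 1, Kraft's inequality is NOT satisfied.
A prefix code with these lengths CANNOT exist.

Kraft sum = 1.52734375. Not satisfied.


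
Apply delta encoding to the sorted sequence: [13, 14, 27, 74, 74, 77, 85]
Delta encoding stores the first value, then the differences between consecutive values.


First value: 13
Deltas:
  14 - 13 = 1
  27 - 14 = 13
  74 - 27 = 47
  74 - 74 = 0
  77 - 74 = 3
  85 - 77 = 8


Delta encoded: [13, 1, 13, 47, 0, 3, 8]


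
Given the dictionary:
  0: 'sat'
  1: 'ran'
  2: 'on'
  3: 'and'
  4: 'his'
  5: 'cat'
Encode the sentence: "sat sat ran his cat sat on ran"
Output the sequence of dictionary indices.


Look up each word in the dictionary:
  'sat' -> 0
  'sat' -> 0
  'ran' -> 1
  'his' -> 4
  'cat' -> 5
  'sat' -> 0
  'on' -> 2
  'ran' -> 1

Encoded: [0, 0, 1, 4, 5, 0, 2, 1]


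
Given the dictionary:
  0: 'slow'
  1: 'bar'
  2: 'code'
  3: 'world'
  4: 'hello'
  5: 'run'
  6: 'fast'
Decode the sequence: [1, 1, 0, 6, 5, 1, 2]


Look up each index in the dictionary:
  1 -> 'bar'
  1 -> 'bar'
  0 -> 'slow'
  6 -> 'fast'
  5 -> 'run'
  1 -> 'bar'
  2 -> 'code'

Decoded: "bar bar slow fast run bar code"


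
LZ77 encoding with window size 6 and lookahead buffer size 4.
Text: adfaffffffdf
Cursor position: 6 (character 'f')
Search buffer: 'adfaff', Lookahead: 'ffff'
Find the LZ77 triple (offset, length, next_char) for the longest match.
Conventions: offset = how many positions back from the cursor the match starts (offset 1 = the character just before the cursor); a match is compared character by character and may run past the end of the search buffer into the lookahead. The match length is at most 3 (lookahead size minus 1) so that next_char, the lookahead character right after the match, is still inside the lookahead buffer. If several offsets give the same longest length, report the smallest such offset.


Try each offset into the search buffer:
  offset=1 (pos 5, char 'f'): match length 3
  offset=2 (pos 4, char 'f'): match length 3
  offset=3 (pos 3, char 'a'): match length 0
  offset=4 (pos 2, char 'f'): match length 1
  offset=5 (pos 1, char 'd'): match length 0
  offset=6 (pos 0, char 'a'): match length 0
Longest match has length 3, found at offsets 1, 2; take the smallest, offset 1.
next_char = character at position 6 + 3 = 9 -> 'f'

Best match: offset=1, length=3 (matching 'fff' starting at position 5)
LZ77 triple: (1, 3, 'f')


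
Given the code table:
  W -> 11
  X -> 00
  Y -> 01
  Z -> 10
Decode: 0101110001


Decoding:
01 -> Y
01 -> Y
11 -> W
00 -> X
01 -> Y


Result: YYWXY


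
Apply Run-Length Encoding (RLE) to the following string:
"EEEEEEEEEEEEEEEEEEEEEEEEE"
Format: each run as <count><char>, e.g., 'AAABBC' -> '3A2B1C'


Scanning runs left to right:
  i=0: run of 'E' x 25 -> '25E'

RLE = 25E


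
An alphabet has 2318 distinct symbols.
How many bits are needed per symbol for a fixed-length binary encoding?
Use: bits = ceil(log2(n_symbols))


log2(2318) = 11.1787
Bracket: 2^11 = 2048 < 2318 <= 2^12 = 4096
So ceil(log2(2318)) = 12

bits = ceil(log2(2318)) = ceil(11.1787) = 12 bits


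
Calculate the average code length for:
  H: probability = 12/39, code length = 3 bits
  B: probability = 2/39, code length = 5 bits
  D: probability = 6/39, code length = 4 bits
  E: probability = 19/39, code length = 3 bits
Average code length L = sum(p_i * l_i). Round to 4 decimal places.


Weighted contributions p_i * l_i:
  H: (12/39) * 3 = 36/39
  B: (2/39) * 5 = 10/39
  D: (6/39) * 4 = 24/39
  E: (19/39) * 3 = 57/39
Sum = (36 + 10 + 24 + 57)/39 = 127/39

L = 127/39 = 3.2564 bits/symbol


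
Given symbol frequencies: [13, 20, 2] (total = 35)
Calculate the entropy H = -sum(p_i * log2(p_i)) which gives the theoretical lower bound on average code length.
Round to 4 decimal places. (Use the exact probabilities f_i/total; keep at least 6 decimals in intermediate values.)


Per-symbol terms -p_i * log2(p_i) with p_i = f_i/35:
  p = 13/35 = 0.371429: log2(p) = -1.428843, -p*log2(p) = 0.530713
  p = 20/35 = 0.571429: log2(p) = -0.807355, -p*log2(p) = 0.461346
  p = 2/35 = 0.057143: log2(p) = -4.129283, -p*log2(p) = 0.235959
H = 0.530713 + 0.461346 + 0.235959 = 1.228018

H = 1.228 bits/symbol


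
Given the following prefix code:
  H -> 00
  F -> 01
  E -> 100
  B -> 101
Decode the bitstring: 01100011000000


Decoding step by step:
Bits 01 -> F
Bits 100 -> E
Bits 01 -> F
Bits 100 -> E
Bits 00 -> H
Bits 00 -> H


Decoded message: FEFEHH


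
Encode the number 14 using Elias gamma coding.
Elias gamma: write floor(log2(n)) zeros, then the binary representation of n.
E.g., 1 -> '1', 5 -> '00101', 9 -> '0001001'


num_bits = floor(log2(14)) + 1 = 4
leading_zeros = num_bits - 1 = 3
binary(14) = 1110

Elias gamma(14) = '000' + '1110' = 0001110 (7 bits)


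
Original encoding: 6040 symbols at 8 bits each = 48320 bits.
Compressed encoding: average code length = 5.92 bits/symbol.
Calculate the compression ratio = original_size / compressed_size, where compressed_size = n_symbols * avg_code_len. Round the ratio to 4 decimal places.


original_size = n_symbols * orig_bits = 6040 * 8 = 48320 bits
compressed_size = n_symbols * avg_code_len = 6040 * 5.92 = 35756.8 bits
ratio = original_size / compressed_size = 48320 / 35756.8 = 1.3514

Compression ratio = 1.3514


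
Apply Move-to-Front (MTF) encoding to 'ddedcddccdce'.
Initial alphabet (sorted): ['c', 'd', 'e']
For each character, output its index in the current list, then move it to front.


MTF encoding:
'd': index 1 in ['c', 'd', 'e'] -> ['d', 'c', 'e']
'd': index 0 in ['d', 'c', 'e'] -> ['d', 'c', 'e']
'e': index 2 in ['d', 'c', 'e'] -> ['e', 'd', 'c']
'd': index 1 in ['e', 'd', 'c'] -> ['d', 'e', 'c']
'c': index 2 in ['d', 'e', 'c'] -> ['c', 'd', 'e']
'd': index 1 in ['c', 'd', 'e'] -> ['d', 'c', 'e']
'd': index 0 in ['d', 'c', 'e'] -> ['d', 'c', 'e']
'c': index 1 in ['d', 'c', 'e'] -> ['c', 'd', 'e']
'c': index 0 in ['c', 'd', 'e'] -> ['c', 'd', 'e']
'd': index 1 in ['c', 'd', 'e'] -> ['d', 'c', 'e']
'c': index 1 in ['d', 'c', 'e'] -> ['c', 'd', 'e']
'e': index 2 in ['c', 'd', 'e'] -> ['e', 'c', 'd']


Output: [1, 0, 2, 1, 2, 1, 0, 1, 0, 1, 1, 2]


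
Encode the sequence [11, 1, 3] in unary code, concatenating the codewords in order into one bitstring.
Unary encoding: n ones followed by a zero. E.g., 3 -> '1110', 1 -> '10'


Encode each number as n ones followed by a terminating 0:
  11 -> 111111111110 (12 bits)
  1 -> 10 (2 bits)
  3 -> 1110 (4 bits)
Total length = 12 + 2 + 4 = 18 bits.

Unary([11, 1, 3]) = 111111111110101110 (18 bits)


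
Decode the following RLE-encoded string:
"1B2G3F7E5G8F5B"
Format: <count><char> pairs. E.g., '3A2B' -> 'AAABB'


Expanding each <count><char> pair:
  1B -> 'B'
  2G -> 'GG'
  3F -> 'FFF'
  7E -> 'EEEEEEE'
  5G -> 'GGGGG'
  8F -> 'FFFFFFFF'
  5B -> 'BBBBB'

Decoded = BGGFFFEEEEEEEGGGGGFFFFFFFFBBBBB


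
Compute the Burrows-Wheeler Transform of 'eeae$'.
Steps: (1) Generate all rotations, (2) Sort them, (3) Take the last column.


Rotations (sorted):
  0: $eeae -> last char: e
  1: ae$ee -> last char: e
  2: e$eea -> last char: a
  3: eae$e -> last char: e
  4: eeae$ -> last char: $


BWT = eeae$


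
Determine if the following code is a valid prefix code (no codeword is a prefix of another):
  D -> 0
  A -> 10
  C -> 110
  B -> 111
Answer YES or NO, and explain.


Checking each pair (does one codeword prefix another?):
  D='0' vs A='10': no prefix
  D='0' vs C='110': no prefix
  D='0' vs B='111': no prefix
  A='10' vs D='0': no prefix
  A='10' vs C='110': no prefix
  A='10' vs B='111': no prefix
  C='110' vs D='0': no prefix
  C='110' vs A='10': no prefix
  C='110' vs B='111': no prefix
  B='111' vs D='0': no prefix
  B='111' vs A='10': no prefix
  B='111' vs C='110': no prefix
No violation found over all pairs.

YES -- this is a valid prefix code. No codeword is a prefix of any other codeword.


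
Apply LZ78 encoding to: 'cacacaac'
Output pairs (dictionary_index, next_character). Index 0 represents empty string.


LZ78 encoding steps:
Dictionary: {0: ''}
Step 1: w='' (idx 0), next='c' -> output (0, 'c'), add 'c' as idx 1
Step 2: w='' (idx 0), next='a' -> output (0, 'a'), add 'a' as idx 2
Step 3: w='c' (idx 1), next='a' -> output (1, 'a'), add 'ca' as idx 3
Step 4: w='ca' (idx 3), next='a' -> output (3, 'a'), add 'caa' as idx 4
Step 5: w='c' (idx 1), end of input -> output (1, '')


Encoded: [(0, 'c'), (0, 'a'), (1, 'a'), (3, 'a'), (1, '')]


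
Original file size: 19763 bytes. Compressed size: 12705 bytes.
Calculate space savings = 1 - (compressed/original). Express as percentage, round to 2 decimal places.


ratio = compressed/original = 12705/19763 = 0.642868
savings = 1 - ratio = 1 - 0.642868 = 0.357132
as a percentage: 0.357132 * 100 = 35.71%

Space savings = 1 - 12705/19763 = 35.71%


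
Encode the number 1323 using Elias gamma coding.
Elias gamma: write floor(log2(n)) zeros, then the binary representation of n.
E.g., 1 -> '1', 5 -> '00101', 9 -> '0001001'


num_bits = floor(log2(1323)) + 1 = 11
leading_zeros = num_bits - 1 = 10
binary(1323) = 10100101011

Elias gamma(1323) = '0000000000' + '10100101011' = 000000000010100101011 (21 bits)
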